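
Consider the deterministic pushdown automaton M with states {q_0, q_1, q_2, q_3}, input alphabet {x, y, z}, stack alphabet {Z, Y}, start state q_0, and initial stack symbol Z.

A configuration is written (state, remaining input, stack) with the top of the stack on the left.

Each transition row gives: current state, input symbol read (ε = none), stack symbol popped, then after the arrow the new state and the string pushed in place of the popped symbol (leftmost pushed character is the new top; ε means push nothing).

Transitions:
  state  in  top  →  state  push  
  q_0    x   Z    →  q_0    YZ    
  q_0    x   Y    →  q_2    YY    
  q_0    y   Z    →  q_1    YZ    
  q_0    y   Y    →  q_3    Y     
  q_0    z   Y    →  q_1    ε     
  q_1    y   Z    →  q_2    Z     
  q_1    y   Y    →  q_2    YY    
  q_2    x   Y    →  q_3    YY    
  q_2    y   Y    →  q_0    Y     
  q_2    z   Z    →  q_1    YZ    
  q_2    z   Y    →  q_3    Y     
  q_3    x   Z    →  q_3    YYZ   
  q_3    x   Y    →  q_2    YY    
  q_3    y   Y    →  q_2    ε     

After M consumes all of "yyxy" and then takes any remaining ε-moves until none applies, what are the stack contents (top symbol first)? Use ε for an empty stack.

(q_0, yyxy, Z) ⊢ (q_1, yxy, YZ) ⊢ (q_2, xy, YYZ) ⊢ (q_3, y, YYYZ) ⊢ (q_2, ε, YYZ)
All input consumed in state q_2 with stack YYZ.

YYZ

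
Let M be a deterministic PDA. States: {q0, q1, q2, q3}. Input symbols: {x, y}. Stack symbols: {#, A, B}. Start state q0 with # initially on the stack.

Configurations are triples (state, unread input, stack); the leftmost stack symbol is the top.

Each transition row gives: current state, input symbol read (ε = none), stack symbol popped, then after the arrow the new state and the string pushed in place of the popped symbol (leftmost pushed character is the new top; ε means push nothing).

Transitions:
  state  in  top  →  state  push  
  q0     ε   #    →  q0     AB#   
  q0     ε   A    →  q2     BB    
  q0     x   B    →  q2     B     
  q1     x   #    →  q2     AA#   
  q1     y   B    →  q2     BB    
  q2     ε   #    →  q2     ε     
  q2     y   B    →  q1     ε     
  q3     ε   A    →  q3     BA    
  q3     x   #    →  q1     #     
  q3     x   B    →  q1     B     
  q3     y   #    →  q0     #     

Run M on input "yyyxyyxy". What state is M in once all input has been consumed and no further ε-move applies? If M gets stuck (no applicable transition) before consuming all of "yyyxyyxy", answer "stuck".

(q0, yyyxyyxy, #) ⊢ (q0, yyyxyyxy, AB#) ⊢ (q2, yyyxyyxy, BBB#) ⊢ (q1, yyxyyxy, BB#) ⊢ (q2, yxyyxy, BBB#) ⊢ (q1, xyyxy, BB#)
No transition for (q1, x, top B); M blocks with input xyyxy remaining.

stuck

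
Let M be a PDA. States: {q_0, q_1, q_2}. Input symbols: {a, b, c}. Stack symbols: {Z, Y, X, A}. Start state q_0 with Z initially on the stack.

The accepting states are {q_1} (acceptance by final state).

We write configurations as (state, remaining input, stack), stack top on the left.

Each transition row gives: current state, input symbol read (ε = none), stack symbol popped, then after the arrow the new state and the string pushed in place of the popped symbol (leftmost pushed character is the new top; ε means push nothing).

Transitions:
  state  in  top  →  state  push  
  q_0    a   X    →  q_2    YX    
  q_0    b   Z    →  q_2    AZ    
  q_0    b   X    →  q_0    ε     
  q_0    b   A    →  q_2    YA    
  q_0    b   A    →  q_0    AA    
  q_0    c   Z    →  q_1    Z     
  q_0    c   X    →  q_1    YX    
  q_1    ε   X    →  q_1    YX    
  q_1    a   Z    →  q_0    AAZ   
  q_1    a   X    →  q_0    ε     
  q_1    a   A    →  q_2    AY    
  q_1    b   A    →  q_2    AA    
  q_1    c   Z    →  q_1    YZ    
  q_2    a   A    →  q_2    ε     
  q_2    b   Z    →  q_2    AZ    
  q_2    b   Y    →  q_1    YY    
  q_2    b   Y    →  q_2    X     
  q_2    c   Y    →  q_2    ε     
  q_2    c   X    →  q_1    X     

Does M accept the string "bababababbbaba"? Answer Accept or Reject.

Reject

No computation consumes all input and reaches a final state.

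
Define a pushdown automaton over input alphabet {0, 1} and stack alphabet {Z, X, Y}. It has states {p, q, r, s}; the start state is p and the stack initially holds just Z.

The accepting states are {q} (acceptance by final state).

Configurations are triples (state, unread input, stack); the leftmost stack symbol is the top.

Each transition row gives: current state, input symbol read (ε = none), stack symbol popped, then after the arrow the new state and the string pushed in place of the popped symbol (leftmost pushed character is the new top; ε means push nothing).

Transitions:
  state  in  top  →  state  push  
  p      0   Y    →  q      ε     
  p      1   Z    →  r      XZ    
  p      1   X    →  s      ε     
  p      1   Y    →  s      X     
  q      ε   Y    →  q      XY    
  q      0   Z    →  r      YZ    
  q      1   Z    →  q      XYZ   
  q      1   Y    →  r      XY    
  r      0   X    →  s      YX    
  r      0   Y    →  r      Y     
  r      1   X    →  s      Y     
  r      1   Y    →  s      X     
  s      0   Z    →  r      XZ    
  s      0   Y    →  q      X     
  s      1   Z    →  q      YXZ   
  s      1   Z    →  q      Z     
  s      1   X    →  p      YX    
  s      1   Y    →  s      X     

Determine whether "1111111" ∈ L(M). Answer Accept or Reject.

No computation consumes all input and reaches a final state.

Reject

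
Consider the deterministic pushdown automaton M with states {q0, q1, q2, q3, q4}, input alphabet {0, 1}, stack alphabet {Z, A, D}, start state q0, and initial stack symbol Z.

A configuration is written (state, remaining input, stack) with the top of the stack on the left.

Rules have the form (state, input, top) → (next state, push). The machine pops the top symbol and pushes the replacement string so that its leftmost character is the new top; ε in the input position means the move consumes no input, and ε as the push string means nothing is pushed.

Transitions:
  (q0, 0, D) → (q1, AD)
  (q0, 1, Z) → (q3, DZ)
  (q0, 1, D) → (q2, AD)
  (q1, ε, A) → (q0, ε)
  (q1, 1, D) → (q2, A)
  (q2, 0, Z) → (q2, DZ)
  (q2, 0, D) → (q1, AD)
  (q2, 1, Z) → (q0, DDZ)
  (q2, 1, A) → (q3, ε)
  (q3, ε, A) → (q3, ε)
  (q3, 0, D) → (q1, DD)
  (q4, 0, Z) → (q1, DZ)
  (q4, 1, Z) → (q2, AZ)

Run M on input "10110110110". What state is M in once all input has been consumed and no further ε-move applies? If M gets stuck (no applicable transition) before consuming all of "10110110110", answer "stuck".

(q0, 10110110110, Z) ⊢ (q3, 0110110110, DZ) ⊢ (q1, 110110110, DDZ) ⊢ (q2, 10110110, ADZ) ⊢ (q3, 0110110, DZ) ⊢ (q1, 110110, DDZ) ⊢ (q2, 10110, ADZ) ⊢ (q3, 0110, DZ) ⊢ (q1, 110, DDZ) ⊢ (q2, 10, ADZ) ⊢ (q3, 0, DZ) ⊢ (q1, ε, DDZ)
All input consumed; M is in state q1.

q1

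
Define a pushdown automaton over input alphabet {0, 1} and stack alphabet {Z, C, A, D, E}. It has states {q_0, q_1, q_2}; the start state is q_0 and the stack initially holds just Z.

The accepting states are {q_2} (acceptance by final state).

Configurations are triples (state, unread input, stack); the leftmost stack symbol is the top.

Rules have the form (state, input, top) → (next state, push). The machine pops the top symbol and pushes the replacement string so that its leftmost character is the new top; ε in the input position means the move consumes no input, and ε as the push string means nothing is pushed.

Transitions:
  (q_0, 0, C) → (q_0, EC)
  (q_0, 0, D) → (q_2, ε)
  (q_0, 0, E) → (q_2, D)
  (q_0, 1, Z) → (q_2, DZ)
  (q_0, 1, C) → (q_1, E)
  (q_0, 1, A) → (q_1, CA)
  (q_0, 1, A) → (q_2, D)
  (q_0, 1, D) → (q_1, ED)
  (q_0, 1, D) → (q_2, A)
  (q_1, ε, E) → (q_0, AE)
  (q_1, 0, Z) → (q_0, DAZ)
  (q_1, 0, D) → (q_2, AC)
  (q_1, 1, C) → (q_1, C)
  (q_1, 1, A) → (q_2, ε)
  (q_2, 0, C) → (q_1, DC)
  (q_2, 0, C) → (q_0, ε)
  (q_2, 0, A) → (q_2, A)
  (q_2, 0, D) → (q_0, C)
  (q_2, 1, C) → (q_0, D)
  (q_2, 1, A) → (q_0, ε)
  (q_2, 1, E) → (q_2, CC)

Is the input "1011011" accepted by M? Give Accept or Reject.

Accept

One accepting computation: (q_0, 1011011, Z) ⊢ (q_2, 011011, DZ) ⊢ (q_0, 11011, CZ) ⊢ (q_1, 1011, EZ) ⊢ (q_0, 1011, AEZ) ⊢ (q_2, 011, DEZ) ⊢ (q_0, 11, CEZ) ⊢ (q_1, 1, EEZ) ⊢ (q_0, 1, AEEZ) ⊢ (q_2, ε, DEEZ)
All input consumed and state q_2 ∈ F.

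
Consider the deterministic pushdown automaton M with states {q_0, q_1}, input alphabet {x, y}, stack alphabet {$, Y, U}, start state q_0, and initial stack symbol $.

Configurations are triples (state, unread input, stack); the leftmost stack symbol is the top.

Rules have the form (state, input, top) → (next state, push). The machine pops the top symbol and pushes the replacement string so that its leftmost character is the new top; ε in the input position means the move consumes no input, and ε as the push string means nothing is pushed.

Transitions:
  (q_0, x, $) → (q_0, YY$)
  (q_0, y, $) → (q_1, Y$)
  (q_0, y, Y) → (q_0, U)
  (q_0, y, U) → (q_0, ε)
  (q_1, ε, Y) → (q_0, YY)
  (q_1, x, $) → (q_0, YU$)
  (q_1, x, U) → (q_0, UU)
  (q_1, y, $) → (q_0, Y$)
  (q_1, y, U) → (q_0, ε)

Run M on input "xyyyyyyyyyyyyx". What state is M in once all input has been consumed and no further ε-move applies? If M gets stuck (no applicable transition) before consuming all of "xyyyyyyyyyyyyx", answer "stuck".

stuck

(q_0, xyyyyyyyyyyyyx, $)
  read x, top $: go to q_0, push YY$ → (q_0, yyyyyyyyyyyyx, YY$)
  read y, top Y: go to q_0, push U → (q_0, yyyyyyyyyyyx, UY$)
  read y, top U: go to q_0, push ε → (q_0, yyyyyyyyyyx, Y$)
  read y, top Y: go to q_0, push U → (q_0, yyyyyyyyyx, U$)
  read y, top U: go to q_0, push ε → (q_0, yyyyyyyyx, $)
  read y, top $: go to q_1, push Y$ → (q_1, yyyyyyyx, Y$)
  ε-move, top Y: go to q_0, push YY → (q_0, yyyyyyyx, YY$)
  read y, top Y: go to q_0, push U → (q_0, yyyyyyx, UY$)
  read y, top U: go to q_0, push ε → (q_0, yyyyyx, Y$)
  read y, top Y: go to q_0, push U → (q_0, yyyyx, U$)
  read y, top U: go to q_0, push ε → (q_0, yyyx, $)
  read y, top $: go to q_1, push Y$ → (q_1, yyx, Y$)
  ε-move, top Y: go to q_0, push YY → (q_0, yyx, YY$)
  read y, top Y: go to q_0, push U → (q_0, yx, UY$)
  read y, top U: go to q_0, push ε → (q_0, x, Y$)
No transition for (q_0, x, top Y); M blocks with input x remaining.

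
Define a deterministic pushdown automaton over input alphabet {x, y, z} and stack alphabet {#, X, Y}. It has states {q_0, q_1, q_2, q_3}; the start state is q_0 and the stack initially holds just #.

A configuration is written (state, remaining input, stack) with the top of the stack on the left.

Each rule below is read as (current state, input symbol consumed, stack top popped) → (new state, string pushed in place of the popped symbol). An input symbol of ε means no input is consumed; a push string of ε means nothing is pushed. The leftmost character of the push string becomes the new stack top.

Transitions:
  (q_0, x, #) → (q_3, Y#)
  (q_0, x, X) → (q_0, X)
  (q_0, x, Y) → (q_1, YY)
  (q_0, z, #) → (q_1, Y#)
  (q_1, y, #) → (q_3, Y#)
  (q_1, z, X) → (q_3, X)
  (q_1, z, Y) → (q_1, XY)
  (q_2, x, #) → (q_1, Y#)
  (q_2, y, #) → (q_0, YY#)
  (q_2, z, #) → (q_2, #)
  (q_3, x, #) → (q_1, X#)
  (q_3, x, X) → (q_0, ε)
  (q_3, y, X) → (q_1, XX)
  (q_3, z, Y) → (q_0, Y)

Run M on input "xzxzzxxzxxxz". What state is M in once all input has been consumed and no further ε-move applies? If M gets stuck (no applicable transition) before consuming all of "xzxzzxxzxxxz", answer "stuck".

stuck

(q_0, xzxzzxxzxxxz, #)
  read x, top #: go to q_3, push Y# → (q_3, zxzzxxzxxxz, Y#)
  read z, top Y: go to q_0, push Y → (q_0, xzzxxzxxxz, Y#)
  read x, top Y: go to q_1, push YY → (q_1, zzxxzxxxz, YY#)
  read z, top Y: go to q_1, push XY → (q_1, zxxzxxxz, XYY#)
  read z, top X: go to q_3, push X → (q_3, xxzxxxz, XYY#)
  read x, top X: go to q_0, push ε → (q_0, xzxxxz, YY#)
  read x, top Y: go to q_1, push YY → (q_1, zxxxz, YYY#)
  read z, top Y: go to q_1, push XY → (q_1, xxxz, XYYY#)
No transition for (q_1, x, top X); M blocks with input xxxz remaining.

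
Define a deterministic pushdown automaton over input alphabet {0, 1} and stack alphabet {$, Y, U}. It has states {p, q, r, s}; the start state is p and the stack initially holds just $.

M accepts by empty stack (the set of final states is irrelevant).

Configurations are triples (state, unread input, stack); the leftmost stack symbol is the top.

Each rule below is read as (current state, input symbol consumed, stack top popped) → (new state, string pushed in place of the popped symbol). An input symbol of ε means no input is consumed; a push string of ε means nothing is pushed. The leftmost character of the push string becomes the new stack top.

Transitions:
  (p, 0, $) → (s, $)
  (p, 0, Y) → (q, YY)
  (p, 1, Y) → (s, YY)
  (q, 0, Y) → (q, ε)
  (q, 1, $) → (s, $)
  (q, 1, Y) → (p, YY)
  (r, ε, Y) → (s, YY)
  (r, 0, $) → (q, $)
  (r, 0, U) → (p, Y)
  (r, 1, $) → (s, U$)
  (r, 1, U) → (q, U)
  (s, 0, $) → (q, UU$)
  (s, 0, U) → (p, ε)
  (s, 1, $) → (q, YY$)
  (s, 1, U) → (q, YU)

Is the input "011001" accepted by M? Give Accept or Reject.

(p, 011001, $) ⊢ (s, 11001, $) ⊢ (q, 1001, YY$) ⊢ (p, 001, YYY$) ⊢ (q, 01, YYYY$) ⊢ (q, 1, YYY$) ⊢ (p, ε, YYYY$)
All input consumed; stack is YYYY$, not empty, and no further ε-move applies.

Reject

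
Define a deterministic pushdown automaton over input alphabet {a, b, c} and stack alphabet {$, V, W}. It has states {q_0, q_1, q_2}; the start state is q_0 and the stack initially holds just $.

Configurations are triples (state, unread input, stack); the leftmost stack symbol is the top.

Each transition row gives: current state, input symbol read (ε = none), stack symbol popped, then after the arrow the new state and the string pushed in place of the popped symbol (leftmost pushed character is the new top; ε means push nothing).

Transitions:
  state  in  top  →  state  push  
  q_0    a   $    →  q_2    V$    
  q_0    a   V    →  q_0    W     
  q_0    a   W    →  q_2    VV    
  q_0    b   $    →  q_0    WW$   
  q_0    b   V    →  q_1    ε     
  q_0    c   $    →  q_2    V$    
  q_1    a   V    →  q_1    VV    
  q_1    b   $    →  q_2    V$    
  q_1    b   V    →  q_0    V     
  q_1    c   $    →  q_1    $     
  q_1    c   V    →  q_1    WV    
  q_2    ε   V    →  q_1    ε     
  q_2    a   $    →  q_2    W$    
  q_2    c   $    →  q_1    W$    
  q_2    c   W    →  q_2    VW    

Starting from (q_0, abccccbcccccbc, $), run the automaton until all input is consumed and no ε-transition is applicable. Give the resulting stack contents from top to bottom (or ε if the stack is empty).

(q_0, abccccbcccccbc, $) ⊢ (q_2, bccccbcccccbc, V$) ⊢ (q_1, bccccbcccccbc, $) ⊢ (q_2, ccccbcccccbc, V$) ⊢ (q_1, ccccbcccccbc, $) ⊢ (q_1, cccbcccccbc, $) ⊢ (q_1, ccbcccccbc, $) ⊢ (q_1, cbcccccbc, $) ⊢ (q_1, bcccccbc, $) ⊢ (q_2, cccccbc, V$) ⊢ (q_1, cccccbc, $) ⊢ (q_1, ccccbc, $) ⊢ (q_1, cccbc, $) ⊢ (q_1, ccbc, $) ⊢ (q_1, cbc, $) ⊢ (q_1, bc, $) ⊢ (q_2, c, V$) ⊢ (q_1, c, $) ⊢ (q_1, ε, $)
All input consumed in state q_1 with stack $.

$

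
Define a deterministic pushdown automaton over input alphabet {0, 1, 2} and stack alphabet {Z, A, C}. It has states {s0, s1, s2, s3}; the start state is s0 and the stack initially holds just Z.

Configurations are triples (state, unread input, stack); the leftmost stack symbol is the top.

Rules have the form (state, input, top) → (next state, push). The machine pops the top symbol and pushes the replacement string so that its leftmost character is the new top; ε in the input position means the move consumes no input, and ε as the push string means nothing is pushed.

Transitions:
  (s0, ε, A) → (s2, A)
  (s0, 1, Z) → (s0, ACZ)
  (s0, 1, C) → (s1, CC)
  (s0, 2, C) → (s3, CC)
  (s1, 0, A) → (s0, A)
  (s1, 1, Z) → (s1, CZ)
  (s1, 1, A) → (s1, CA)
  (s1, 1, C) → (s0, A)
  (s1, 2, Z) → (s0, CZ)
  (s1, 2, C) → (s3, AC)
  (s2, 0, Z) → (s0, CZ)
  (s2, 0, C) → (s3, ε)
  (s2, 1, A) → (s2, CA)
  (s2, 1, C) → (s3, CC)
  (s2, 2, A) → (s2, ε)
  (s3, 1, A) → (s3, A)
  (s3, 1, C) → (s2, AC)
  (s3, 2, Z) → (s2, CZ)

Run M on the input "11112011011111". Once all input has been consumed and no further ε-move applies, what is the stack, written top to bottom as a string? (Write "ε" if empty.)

ACACZ

(s0, 11112011011111, Z)
  read 1, top Z: go to s0, push ACZ → (s0, 1112011011111, ACZ)
  ε-move, top A: go to s2, push A → (s2, 1112011011111, ACZ)
  read 1, top A: go to s2, push CA → (s2, 112011011111, CACZ)
  read 1, top C: go to s3, push CC → (s3, 12011011111, CCACZ)
  read 1, top C: go to s2, push AC → (s2, 2011011111, ACCACZ)
  read 2, top A: go to s2, push ε → (s2, 011011111, CCACZ)
  read 0, top C: go to s3, push ε → (s3, 11011111, CACZ)
  read 1, top C: go to s2, push AC → (s2, 1011111, ACACZ)
  read 1, top A: go to s2, push CA → (s2, 011111, CACACZ)
  read 0, top C: go to s3, push ε → (s3, 11111, ACACZ)
  read 1, top A: go to s3, push A → (s3, 1111, ACACZ)
  read 1, top A: go to s3, push A → (s3, 111, ACACZ)
  read 1, top A: go to s3, push A → (s3, 11, ACACZ)
  read 1, top A: go to s3, push A → (s3, 1, ACACZ)
  read 1, top A: go to s3, push A → (s3, ε, ACACZ)
All input consumed in state s3 with stack ACACZ.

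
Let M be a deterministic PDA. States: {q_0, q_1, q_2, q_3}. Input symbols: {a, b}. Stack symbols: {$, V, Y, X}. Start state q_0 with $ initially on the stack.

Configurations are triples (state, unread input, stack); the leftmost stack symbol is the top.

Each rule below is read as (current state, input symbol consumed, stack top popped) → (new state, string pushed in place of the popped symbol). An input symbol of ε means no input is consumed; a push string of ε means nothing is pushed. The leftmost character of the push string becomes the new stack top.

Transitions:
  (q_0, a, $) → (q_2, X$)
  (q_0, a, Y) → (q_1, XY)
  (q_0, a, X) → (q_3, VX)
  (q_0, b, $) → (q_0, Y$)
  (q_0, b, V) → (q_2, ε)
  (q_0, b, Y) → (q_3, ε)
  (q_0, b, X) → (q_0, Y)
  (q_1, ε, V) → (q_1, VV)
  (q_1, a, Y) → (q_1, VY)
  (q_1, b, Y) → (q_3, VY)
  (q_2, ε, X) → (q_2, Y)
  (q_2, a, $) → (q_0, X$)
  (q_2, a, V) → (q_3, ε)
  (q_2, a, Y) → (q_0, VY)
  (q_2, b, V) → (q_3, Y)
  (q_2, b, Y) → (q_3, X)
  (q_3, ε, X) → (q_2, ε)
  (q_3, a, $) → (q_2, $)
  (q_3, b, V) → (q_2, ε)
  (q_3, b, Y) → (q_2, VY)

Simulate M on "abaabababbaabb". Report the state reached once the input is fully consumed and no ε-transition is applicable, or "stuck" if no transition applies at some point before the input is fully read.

q_2

(q_0, abaabababbaabb, $) ⊢ (q_2, baabababbaabb, X$) ⊢ (q_2, baabababbaabb, Y$) ⊢ (q_3, aabababbaabb, X$) ⊢ (q_2, aabababbaabb, $) ⊢ (q_0, abababbaabb, X$) ⊢ (q_3, bababbaabb, VX$) ⊢ (q_2, ababbaabb, X$) ⊢ (q_2, ababbaabb, Y$) ⊢ (q_0, babbaabb, VY$) ⊢ (q_2, abbaabb, Y$) ⊢ (q_0, bbaabb, VY$) ⊢ (q_2, baabb, Y$) ⊢ (q_3, aabb, X$) ⊢ (q_2, aabb, $) ⊢ (q_0, abb, X$) ⊢ (q_3, bb, VX$) ⊢ (q_2, b, X$) ⊢ (q_2, b, Y$) ⊢ (q_3, ε, X$) ⊢ (q_2, ε, $)
All input consumed; M is in state q_2.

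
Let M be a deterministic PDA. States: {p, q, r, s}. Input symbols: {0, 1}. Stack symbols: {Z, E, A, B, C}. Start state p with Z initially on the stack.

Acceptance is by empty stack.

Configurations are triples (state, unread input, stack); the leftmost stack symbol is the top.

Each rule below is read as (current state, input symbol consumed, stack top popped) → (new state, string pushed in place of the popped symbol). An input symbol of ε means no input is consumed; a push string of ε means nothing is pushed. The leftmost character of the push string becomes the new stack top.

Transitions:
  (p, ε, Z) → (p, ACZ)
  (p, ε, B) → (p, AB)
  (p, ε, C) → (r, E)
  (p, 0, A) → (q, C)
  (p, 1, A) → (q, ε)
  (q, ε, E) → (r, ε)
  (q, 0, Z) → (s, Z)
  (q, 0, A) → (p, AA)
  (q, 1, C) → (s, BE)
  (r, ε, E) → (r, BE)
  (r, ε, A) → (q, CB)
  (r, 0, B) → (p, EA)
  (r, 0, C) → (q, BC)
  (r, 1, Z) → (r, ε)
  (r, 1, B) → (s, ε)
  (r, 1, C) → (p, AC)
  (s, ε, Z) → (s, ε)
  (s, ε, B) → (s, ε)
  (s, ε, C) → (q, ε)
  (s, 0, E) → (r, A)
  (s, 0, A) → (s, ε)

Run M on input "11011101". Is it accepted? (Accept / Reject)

Reject

(p, 11011101, Z) ⊢ (p, 11011101, ACZ) ⊢ (q, 1011101, CZ) ⊢ (s, 011101, BEZ) ⊢ (s, 011101, EZ) ⊢ (r, 11101, AZ) ⊢ (q, 11101, CBZ) ⊢ (s, 1101, BEBZ) ⊢ (s, 1101, EBZ)
No transition applies at (s, 1101, EBZ); input not fully consumed.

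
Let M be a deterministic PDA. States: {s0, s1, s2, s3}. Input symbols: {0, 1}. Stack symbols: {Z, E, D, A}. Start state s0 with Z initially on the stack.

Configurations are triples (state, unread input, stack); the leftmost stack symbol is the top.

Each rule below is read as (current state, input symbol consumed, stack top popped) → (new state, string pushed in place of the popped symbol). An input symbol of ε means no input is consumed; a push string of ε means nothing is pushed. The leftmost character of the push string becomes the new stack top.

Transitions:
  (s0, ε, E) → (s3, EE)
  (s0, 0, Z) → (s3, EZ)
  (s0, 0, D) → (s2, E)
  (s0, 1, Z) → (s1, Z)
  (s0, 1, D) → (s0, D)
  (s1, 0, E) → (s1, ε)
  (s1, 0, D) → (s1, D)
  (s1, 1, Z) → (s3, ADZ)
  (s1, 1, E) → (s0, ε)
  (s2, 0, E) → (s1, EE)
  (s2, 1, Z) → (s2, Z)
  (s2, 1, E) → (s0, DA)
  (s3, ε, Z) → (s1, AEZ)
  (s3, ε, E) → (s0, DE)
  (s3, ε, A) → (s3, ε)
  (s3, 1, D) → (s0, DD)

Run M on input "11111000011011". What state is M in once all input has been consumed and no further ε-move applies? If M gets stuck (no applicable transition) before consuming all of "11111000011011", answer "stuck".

stuck

(s0, 11111000011011, Z)
  read 1, top Z: go to s1, push Z → (s1, 1111000011011, Z)
  read 1, top Z: go to s3, push ADZ → (s3, 111000011011, ADZ)
  ε-move, top A: go to s3, push ε → (s3, 111000011011, DZ)
  read 1, top D: go to s0, push DD → (s0, 11000011011, DDZ)
  read 1, top D: go to s0, push D → (s0, 1000011011, DDZ)
  read 1, top D: go to s0, push D → (s0, 000011011, DDZ)
  read 0, top D: go to s2, push E → (s2, 00011011, EDZ)
  read 0, top E: go to s1, push EE → (s1, 0011011, EEDZ)
  read 0, top E: go to s1, push ε → (s1, 011011, EDZ)
  read 0, top E: go to s1, push ε → (s1, 11011, DZ)
No transition for (s1, 1, top D); M blocks with input 11011 remaining.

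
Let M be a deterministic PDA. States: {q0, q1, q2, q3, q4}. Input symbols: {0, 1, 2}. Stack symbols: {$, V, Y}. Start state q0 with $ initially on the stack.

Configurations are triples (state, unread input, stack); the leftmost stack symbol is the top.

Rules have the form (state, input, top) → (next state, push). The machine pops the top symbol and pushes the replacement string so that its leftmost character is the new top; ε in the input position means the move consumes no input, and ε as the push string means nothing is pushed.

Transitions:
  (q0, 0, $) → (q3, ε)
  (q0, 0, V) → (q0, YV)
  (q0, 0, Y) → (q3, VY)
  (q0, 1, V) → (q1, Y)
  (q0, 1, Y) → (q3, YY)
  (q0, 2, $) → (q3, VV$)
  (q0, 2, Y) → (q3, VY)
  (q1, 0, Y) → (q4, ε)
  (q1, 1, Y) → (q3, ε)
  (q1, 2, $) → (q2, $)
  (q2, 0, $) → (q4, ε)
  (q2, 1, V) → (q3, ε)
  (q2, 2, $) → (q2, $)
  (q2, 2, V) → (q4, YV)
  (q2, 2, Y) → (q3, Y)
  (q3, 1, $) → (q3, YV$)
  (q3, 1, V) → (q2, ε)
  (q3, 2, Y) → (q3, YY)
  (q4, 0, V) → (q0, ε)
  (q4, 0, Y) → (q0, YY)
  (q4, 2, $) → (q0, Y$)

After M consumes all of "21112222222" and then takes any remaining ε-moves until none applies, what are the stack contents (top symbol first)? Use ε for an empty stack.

YYYYYYYYV$

(q0, 21112222222, $) ⊢ (q3, 1112222222, VV$) ⊢ (q2, 112222222, V$) ⊢ (q3, 12222222, $) ⊢ (q3, 2222222, YV$) ⊢ (q3, 222222, YYV$) ⊢ (q3, 22222, YYYV$) ⊢ (q3, 2222, YYYYV$) ⊢ (q3, 222, YYYYYV$) ⊢ (q3, 22, YYYYYYV$) ⊢ (q3, 2, YYYYYYYV$) ⊢ (q3, ε, YYYYYYYYV$)
All input consumed in state q3 with stack YYYYYYYYV$.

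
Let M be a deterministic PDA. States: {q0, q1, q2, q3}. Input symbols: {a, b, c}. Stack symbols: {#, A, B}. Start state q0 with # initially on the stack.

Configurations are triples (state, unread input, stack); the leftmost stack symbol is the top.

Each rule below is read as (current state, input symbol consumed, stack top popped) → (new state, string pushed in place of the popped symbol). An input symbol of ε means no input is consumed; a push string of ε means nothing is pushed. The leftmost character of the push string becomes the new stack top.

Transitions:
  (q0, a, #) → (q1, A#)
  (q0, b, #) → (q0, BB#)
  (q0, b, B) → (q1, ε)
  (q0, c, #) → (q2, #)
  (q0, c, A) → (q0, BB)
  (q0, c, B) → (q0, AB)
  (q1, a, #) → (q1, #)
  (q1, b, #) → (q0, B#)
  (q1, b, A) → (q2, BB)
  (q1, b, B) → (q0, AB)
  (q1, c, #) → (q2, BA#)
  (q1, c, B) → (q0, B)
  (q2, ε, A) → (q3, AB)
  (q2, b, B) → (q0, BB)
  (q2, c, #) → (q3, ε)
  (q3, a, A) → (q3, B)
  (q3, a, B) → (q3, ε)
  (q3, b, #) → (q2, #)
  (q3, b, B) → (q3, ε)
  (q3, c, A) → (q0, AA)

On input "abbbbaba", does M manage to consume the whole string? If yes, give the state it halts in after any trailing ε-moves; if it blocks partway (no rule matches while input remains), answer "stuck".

(q0, abbbbaba, #)
  read a, top #: go to q1, push A# → (q1, bbbbaba, A#)
  read b, top A: go to q2, push BB → (q2, bbbaba, BB#)
  read b, top B: go to q0, push BB → (q0, bbaba, BBB#)
  read b, top B: go to q1, push ε → (q1, baba, BB#)
  read b, top B: go to q0, push AB → (q0, aba, ABB#)
No transition for (q0, a, top A); M blocks with input aba remaining.

stuck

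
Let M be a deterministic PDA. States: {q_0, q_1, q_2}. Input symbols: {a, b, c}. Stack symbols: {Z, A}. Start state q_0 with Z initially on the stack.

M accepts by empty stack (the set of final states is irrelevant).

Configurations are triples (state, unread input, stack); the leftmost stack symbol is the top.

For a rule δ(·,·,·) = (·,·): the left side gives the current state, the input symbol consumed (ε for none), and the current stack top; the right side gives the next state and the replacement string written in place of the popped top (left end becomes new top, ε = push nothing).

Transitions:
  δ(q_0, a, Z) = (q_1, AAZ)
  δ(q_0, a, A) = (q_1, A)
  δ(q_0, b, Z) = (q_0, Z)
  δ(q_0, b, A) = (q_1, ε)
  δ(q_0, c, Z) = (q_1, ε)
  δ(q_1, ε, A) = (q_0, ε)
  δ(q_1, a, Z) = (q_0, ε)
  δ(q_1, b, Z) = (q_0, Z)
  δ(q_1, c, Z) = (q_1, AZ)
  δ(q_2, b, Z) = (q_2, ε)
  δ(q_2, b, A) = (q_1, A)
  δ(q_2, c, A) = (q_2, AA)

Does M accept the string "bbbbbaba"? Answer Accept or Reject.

Accept

(q_0, bbbbbaba, Z)
  read b, top Z: go to q_0, push Z → (q_0, bbbbaba, Z)
  read b, top Z: go to q_0, push Z → (q_0, bbbaba, Z)
  read b, top Z: go to q_0, push Z → (q_0, bbaba, Z)
  read b, top Z: go to q_0, push Z → (q_0, baba, Z)
  read b, top Z: go to q_0, push Z → (q_0, aba, Z)
  read a, top Z: go to q_1, push AAZ → (q_1, ba, AAZ)
  ε-move, top A: go to q_0, push ε → (q_0, ba, AZ)
  read b, top A: go to q_1, push ε → (q_1, a, Z)
  read a, top Z: go to q_0, push ε → (q_0, ε, ε)
All input consumed and the stack is empty.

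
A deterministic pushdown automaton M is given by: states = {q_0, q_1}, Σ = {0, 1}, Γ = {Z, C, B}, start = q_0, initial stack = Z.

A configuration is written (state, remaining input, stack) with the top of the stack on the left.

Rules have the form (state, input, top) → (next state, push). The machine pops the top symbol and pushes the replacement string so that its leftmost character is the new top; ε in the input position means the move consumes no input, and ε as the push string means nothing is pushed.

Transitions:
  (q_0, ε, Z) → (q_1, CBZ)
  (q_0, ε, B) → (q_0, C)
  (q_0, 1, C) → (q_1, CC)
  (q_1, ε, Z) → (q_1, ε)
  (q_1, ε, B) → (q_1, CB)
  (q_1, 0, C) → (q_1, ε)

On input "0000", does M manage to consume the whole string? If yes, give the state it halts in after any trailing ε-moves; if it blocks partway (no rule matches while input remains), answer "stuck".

(q_0, 0000, Z)
  ε-move, top Z: go to q_1, push CBZ → (q_1, 0000, CBZ)
  read 0, top C: go to q_1, push ε → (q_1, 000, BZ)
  ε-move, top B: go to q_1, push CB → (q_1, 000, CBZ)
  read 0, top C: go to q_1, push ε → (q_1, 00, BZ)
  ε-move, top B: go to q_1, push CB → (q_1, 00, CBZ)
  read 0, top C: go to q_1, push ε → (q_1, 0, BZ)
  ε-move, top B: go to q_1, push CB → (q_1, 0, CBZ)
  read 0, top C: go to q_1, push ε → (q_1, ε, BZ)
  ε-move, top B: go to q_1, push CB → (q_1, ε, CBZ)
All input consumed; M is in state q_1.

q_1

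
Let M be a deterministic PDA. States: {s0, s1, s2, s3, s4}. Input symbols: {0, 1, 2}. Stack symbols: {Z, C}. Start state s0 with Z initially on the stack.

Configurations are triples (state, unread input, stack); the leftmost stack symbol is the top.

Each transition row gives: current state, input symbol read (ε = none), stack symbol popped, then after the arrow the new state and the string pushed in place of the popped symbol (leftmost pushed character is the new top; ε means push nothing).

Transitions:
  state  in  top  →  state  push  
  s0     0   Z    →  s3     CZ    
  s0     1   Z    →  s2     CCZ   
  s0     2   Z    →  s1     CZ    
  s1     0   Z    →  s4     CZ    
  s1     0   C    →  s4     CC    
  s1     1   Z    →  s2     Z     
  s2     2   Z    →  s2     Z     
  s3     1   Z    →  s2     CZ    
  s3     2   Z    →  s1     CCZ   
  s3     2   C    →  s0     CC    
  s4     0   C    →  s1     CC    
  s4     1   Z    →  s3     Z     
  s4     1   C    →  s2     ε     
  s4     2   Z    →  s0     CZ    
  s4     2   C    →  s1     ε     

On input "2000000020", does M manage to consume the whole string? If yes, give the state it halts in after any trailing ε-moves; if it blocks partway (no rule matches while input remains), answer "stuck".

s4

(s0, 2000000020, Z) ⊢ (s1, 000000020, CZ) ⊢ (s4, 00000020, CCZ) ⊢ (s1, 0000020, CCCZ) ⊢ (s4, 000020, CCCCZ) ⊢ (s1, 00020, CCCCCZ) ⊢ (s4, 0020, CCCCCCZ) ⊢ (s1, 020, CCCCCCCZ) ⊢ (s4, 20, CCCCCCCCZ) ⊢ (s1, 0, CCCCCCCZ) ⊢ (s4, ε, CCCCCCCCZ)
All input consumed; M is in state s4.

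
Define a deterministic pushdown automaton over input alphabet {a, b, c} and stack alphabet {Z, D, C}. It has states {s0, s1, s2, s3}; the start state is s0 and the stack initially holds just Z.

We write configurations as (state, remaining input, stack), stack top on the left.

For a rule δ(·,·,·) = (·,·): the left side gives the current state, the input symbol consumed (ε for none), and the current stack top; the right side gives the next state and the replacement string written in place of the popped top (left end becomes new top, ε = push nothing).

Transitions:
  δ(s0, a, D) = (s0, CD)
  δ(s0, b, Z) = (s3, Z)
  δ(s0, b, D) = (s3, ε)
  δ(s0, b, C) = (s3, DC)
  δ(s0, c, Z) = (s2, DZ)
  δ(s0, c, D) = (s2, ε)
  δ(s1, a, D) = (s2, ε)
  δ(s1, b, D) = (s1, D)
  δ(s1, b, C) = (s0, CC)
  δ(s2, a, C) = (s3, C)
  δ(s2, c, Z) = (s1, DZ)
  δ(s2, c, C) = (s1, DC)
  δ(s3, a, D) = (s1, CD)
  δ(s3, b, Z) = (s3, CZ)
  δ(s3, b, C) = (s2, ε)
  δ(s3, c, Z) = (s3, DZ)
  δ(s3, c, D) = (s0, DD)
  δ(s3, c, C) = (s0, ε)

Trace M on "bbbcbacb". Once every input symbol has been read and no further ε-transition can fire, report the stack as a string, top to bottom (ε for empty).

DZ

(s0, bbbcbacb, Z) ⊢ (s3, bbcbacb, Z) ⊢ (s3, bcbacb, CZ) ⊢ (s2, cbacb, Z) ⊢ (s1, bacb, DZ) ⊢ (s1, acb, DZ) ⊢ (s2, cb, Z) ⊢ (s1, b, DZ) ⊢ (s1, ε, DZ)
All input consumed in state s1 with stack DZ.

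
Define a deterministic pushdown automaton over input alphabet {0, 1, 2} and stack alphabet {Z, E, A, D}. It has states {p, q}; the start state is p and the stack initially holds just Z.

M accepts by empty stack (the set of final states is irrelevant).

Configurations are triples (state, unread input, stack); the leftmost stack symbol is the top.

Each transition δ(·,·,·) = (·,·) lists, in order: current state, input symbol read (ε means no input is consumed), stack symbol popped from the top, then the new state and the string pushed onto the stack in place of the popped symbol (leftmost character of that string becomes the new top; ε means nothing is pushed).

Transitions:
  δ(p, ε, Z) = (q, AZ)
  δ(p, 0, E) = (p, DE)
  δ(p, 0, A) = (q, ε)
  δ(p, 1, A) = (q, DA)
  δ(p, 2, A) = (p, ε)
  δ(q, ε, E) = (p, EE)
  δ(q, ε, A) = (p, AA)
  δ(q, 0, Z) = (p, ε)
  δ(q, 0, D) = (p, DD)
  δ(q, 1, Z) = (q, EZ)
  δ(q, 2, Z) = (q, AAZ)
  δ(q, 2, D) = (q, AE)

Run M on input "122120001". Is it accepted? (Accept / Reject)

(p, 122120001, Z)
  ε-move, top Z: go to q, push AZ → (q, 122120001, AZ)
  ε-move, top A: go to p, push AA → (p, 122120001, AAZ)
  read 1, top A: go to q, push DA → (q, 22120001, DAAZ)
  read 2, top D: go to q, push AE → (q, 2120001, AEAAZ)
  ε-move, top A: go to p, push AA → (p, 2120001, AAEAAZ)
  read 2, top A: go to p, push ε → (p, 120001, AEAAZ)
  read 1, top A: go to q, push DA → (q, 20001, DAEAAZ)
  read 2, top D: go to q, push AE → (q, 0001, AEAEAAZ)
  ε-move, top A: go to p, push AA → (p, 0001, AAEAEAAZ)
  read 0, top A: go to q, push ε → (q, 001, AEAEAAZ)
  ε-move, top A: go to p, push AA → (p, 001, AAEAEAAZ)
  read 0, top A: go to q, push ε → (q, 01, AEAEAAZ)
  ε-move, top A: go to p, push AA → (p, 01, AAEAEAAZ)
  read 0, top A: go to q, push ε → (q, 1, AEAEAAZ)
  ε-move, top A: go to p, push AA → (p, 1, AAEAEAAZ)
  read 1, top A: go to q, push DA → (q, ε, DAAEAEAAZ)
All input consumed; stack is DAAEAEAAZ, not empty, and no further ε-move applies.

Reject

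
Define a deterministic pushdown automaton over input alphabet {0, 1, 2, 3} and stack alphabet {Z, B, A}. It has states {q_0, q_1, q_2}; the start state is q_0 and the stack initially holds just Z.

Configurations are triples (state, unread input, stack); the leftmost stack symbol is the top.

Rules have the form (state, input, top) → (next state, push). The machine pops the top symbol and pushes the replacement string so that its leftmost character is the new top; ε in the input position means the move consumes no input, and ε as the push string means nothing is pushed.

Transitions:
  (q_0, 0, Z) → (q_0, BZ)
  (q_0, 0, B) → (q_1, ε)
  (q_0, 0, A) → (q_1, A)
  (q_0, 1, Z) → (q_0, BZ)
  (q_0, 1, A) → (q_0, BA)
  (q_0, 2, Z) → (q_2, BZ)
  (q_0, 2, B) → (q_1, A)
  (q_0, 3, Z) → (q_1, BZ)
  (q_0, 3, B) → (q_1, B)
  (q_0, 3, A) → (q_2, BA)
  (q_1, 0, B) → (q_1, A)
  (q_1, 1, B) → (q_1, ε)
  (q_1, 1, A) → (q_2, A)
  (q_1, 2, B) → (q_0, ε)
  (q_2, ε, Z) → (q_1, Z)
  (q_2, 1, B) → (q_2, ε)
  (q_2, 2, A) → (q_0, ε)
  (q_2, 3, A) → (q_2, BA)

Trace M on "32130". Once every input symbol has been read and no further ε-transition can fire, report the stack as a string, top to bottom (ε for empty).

AZ

(q_0, 32130, Z)
  read 3, top Z: go to q_1, push BZ → (q_1, 2130, BZ)
  read 2, top B: go to q_0, push ε → (q_0, 130, Z)
  read 1, top Z: go to q_0, push BZ → (q_0, 30, BZ)
  read 3, top B: go to q_1, push B → (q_1, 0, BZ)
  read 0, top B: go to q_1, push A → (q_1, ε, AZ)
All input consumed in state q_1 with stack AZ.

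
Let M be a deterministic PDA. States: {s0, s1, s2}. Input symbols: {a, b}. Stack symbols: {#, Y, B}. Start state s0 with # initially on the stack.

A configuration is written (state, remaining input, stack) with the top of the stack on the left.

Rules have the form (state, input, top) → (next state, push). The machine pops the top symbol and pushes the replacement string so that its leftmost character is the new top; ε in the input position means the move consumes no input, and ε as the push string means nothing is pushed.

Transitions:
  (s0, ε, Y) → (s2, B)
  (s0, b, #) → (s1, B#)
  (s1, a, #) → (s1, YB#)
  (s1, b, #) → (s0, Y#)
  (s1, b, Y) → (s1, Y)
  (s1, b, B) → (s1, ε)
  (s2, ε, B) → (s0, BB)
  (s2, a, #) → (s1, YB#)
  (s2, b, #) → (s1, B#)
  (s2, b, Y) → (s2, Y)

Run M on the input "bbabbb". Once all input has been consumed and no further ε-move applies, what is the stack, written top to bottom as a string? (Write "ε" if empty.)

(s0, bbabbb, #)
  read b, top #: go to s1, push B# → (s1, babbb, B#)
  read b, top B: go to s1, push ε → (s1, abbb, #)
  read a, top #: go to s1, push YB# → (s1, bbb, YB#)
  read b, top Y: go to s1, push Y → (s1, bb, YB#)
  read b, top Y: go to s1, push Y → (s1, b, YB#)
  read b, top Y: go to s1, push Y → (s1, ε, YB#)
All input consumed in state s1 with stack YB#.

YB#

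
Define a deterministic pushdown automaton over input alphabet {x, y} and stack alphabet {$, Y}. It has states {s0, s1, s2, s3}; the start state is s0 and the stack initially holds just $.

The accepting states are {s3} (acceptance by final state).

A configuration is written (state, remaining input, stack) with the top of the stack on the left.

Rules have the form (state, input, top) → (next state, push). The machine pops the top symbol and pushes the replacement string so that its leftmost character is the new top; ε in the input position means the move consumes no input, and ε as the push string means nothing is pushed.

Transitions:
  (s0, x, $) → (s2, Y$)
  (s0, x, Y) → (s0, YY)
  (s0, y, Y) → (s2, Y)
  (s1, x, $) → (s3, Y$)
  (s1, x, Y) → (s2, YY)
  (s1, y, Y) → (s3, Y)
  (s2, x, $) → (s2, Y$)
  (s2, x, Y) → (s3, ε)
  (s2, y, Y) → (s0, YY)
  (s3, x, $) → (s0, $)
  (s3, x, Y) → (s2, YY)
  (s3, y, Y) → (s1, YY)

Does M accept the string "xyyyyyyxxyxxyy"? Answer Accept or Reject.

Reject

(s0, xyyyyyyxxyxxyy, $) ⊢ (s2, yyyyyyxxyxxyy, Y$) ⊢ (s0, yyyyyxxyxxyy, YY$) ⊢ (s2, yyyyxxyxxyy, YY$) ⊢ (s0, yyyxxyxxyy, YYY$) ⊢ (s2, yyxxyxxyy, YYY$) ⊢ (s0, yxxyxxyy, YYYY$) ⊢ (s2, xxyxxyy, YYYY$) ⊢ (s3, xyxxyy, YYY$) ⊢ (s2, yxxyy, YYYY$) ⊢ (s0, xxyy, YYYYY$) ⊢ (s0, xyy, YYYYYY$) ⊢ (s0, yy, YYYYYYY$) ⊢ (s2, y, YYYYYYY$) ⊢ (s0, ε, YYYYYYYY$)
All input consumed; state s0 ∉ F and no further ε-move applies.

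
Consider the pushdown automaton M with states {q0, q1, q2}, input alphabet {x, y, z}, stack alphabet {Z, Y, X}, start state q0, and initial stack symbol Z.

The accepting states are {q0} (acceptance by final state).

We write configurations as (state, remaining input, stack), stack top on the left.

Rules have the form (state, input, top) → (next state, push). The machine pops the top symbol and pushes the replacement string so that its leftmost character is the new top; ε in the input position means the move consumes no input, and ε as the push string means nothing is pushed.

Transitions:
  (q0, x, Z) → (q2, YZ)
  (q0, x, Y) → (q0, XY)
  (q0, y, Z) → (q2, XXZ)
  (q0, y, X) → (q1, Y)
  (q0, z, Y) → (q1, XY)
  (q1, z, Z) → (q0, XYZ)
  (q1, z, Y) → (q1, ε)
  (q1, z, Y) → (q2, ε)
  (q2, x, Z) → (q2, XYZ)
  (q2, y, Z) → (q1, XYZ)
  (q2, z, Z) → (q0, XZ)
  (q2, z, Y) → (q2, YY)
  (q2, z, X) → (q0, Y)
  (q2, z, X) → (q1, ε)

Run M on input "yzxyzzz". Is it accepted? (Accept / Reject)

Accept

One accepting computation: (q0, yzxyzzz, Z) ⊢ (q2, zxyzzz, XXZ) ⊢ (q0, xyzzz, YXZ) ⊢ (q0, yzzz, XYXZ) ⊢ (q1, zzz, YYXZ) ⊢ (q1, zz, YXZ) ⊢ (q2, z, XZ) ⊢ (q0, ε, YZ)
All input consumed and state q0 ∈ F.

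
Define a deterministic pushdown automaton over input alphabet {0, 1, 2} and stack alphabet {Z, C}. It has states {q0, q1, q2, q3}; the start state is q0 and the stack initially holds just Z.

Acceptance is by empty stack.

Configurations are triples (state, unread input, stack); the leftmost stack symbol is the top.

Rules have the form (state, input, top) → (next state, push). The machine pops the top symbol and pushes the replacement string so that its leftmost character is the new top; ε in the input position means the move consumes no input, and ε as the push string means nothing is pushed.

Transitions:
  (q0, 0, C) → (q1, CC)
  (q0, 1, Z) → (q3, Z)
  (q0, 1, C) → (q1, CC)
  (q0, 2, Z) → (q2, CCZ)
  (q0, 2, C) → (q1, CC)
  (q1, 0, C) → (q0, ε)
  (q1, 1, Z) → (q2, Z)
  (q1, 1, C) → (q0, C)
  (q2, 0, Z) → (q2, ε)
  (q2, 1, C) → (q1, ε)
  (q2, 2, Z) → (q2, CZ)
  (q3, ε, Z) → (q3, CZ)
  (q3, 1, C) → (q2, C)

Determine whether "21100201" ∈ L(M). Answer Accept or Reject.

Reject

(q0, 21100201, Z) ⊢ (q2, 1100201, CCZ) ⊢ (q1, 100201, CZ) ⊢ (q0, 00201, CZ) ⊢ (q1, 0201, CCZ) ⊢ (q0, 201, CZ) ⊢ (q1, 01, CCZ) ⊢ (q0, 1, CZ) ⊢ (q1, ε, CCZ)
All input consumed; stack is CCZ, not empty, and no further ε-move applies.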